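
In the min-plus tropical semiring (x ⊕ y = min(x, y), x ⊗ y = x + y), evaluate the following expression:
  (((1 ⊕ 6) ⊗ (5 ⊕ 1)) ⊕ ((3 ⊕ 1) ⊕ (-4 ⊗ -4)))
(((1 ⊕ 6) ⊗ (5 ⊕ 1)) ⊕ ((3 ⊕ 1) ⊕ (-4 ⊗ -4))) = -8

Expand innermost to outermost. Recall ⊕ takes the minimum of its arguments and ⊗ takes their sum. Working out the expression (((1 ⊕ 6) ⊗ (5 ⊕ 1)) ⊕ ((3 ⊕ 1) ⊕ (-4 ⊗ -4))) gives -8.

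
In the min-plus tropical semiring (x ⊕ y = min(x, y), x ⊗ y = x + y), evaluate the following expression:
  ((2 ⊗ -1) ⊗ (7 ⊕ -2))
((2 ⊗ -1) ⊗ (7 ⊕ -2)) = -1

Expand innermost to outermost. Recall ⊕ takes the minimum of its arguments and ⊗ takes their sum. Working out the expression ((2 ⊗ -1) ⊗ (7 ⊕ -2)) gives -1.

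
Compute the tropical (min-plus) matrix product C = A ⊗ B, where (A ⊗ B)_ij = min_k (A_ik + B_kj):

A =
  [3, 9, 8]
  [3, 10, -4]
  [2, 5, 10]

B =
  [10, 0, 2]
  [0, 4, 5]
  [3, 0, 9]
A ⊗ B =
  [9, 3, 5]
  [-1, -4, 5]
  [5, 2, 4]

Apply the min-plus product entry-by-entry:
  C[0][0] = min over k of (A[0][0] + B[0][0] = 3 + 10 = 13, A[0][1] + B[1][0] = 9 + 0 = 9, A[0][2] + B[2][0] = 8 + 3 = 11) = 9 (attained at k = 1)
  C[0][1] = min over k of (A[0][0] + B[0][1] = 3 + 0 = 3, A[0][1] + B[1][1] = 9 + 4 = 13, A[0][2] + B[2][1] = 8 + 0 = 8) = 3 (attained at k = 0)
  C[0][2] = min over k of (A[0][0] + B[0][2] = 3 + 2 = 5, A[0][1] + B[1][2] = 9 + 5 = 14, A[0][2] + B[2][2] = 8 + 9 = 17) = 5 (attained at k = 0)
  C[1][0] = min over k of (A[1][0] + B[0][0] = 3 + 10 = 13, A[1][1] + B[1][0] = 10 + 0 = 10, A[1][2] + B[2][0] = -4 + 3 = -1) = -1 (attained at k = 2)
  C[1][1] = min over k of (A[1][0] + B[0][1] = 3 + 0 = 3, A[1][1] + B[1][1] = 10 + 4 = 14, A[1][2] + B[2][1] = -4 + 0 = -4) = -4 (attained at k = 2)
  C[1][2] = min over k of (A[1][0] + B[0][2] = 3 + 2 = 5, A[1][1] + B[1][2] = 10 + 5 = 15, A[1][2] + B[2][2] = -4 + 9 = 5) = 5 (attained at k = 0)
  C[2][0] = min over k of (A[2][0] + B[0][0] = 2 + 10 = 12, A[2][1] + B[1][0] = 5 + 0 = 5, A[2][2] + B[2][0] = 10 + 3 = 13) = 5 (attained at k = 1)
  C[2][1] = min over k of (A[2][0] + B[0][1] = 2 + 0 = 2, A[2][1] + B[1][1] = 5 + 4 = 9, A[2][2] + B[2][1] = 10 + 0 = 10) = 2 (attained at k = 0)
  C[2][2] = min over k of (A[2][0] + B[0][2] = 2 + 2 = 4, A[2][1] + B[1][2] = 5 + 5 = 10, A[2][2] + B[2][2] = 10 + 9 = 19) = 4 (attained at k = 0)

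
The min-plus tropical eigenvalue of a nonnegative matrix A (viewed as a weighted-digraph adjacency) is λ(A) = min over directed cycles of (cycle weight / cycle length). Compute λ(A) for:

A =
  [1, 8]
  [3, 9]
λ(A) = 1

Enumerate directed cycles and compute their means (weight / length). Sample:
  cycle 0 → 0: weight = 1, length = 1, mean = 1/1 ≈ 1.000
  cycle 1 → 1: weight = 9, length = 1, mean = 9/1 ≈ 9.000
  cycle 0 → 1 → 0: weight = 11, length = 2, mean = 11/2 ≈ 5.500
  cycle 1 → 0 → 1: weight = 11, length = 2, mean = 11/2 ≈ 5.500
Minimum mean = 1.000, attained e.g. along the cycle 0 → 0 with weight 1 and length 1. So λ(A) = 1/1 = 1.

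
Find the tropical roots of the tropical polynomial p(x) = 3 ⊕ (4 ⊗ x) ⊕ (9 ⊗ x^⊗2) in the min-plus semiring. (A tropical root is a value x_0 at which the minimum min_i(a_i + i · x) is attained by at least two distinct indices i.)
Roots: {-5, -1}

Each tropical root is a break point of the lower envelope of the lines y = a_i + i · x (there are 3 lines, with slopes 0, 1, ..., 2). Only the lines that attain the minimum somewhere contribute to roots; other lines are dominated. Here the surviving (envelope) indices are i = 2, i = 1, i = 0.
Intersections between consecutive envelope lines give the roots: for adjacent envelope indices i < j the intersection is x = (a_i − a_j) / (j − i). Reading off the sorted break points: {-5, -1}.
Verification: at each break x_0, at least two indices attain the minimum of min_i(a_i + i · x_0).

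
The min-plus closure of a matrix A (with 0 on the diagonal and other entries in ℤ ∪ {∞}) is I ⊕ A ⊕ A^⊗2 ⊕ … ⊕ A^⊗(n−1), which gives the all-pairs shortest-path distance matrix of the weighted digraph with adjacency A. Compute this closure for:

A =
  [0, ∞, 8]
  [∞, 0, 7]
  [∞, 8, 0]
Closure =
  [0, 16, 8]
  [∞, 0, 7]
  [∞, 8, 0]

This is the Floyd-Warshall all-pairs shortest-path computation. For each intermediate vertex k = 0, 1, …, 2, update dist[i][j] ← min(dist[i][j], dist[i][k] + dist[k][j]). The final matrix gives, for each (i, j), the minimum total weight of any directed path from i to j (possibly empty when i = j).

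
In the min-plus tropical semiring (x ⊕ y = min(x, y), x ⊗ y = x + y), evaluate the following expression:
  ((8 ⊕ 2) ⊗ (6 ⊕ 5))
((8 ⊕ 2) ⊗ (6 ⊕ 5)) = 7

Expand innermost to outermost. Recall ⊕ takes the minimum of its arguments and ⊗ takes their sum. Working out the expression ((8 ⊕ 2) ⊗ (6 ⊕ 5)) gives 7.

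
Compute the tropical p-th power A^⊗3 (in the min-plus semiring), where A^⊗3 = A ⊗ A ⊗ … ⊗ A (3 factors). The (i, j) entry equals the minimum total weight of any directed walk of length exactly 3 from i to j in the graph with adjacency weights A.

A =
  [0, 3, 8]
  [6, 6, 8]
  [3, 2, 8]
A^⊗3 =
  [0, 3, 8]
  [6, 9, 14]
  [3, 6, 11]

Each entry (A^⊗3)_ij equals the minimum over all length-3 walks i = v_0 → v_1 → … → v_3 = j of Σ_t A[v_t][v_{t+1}]. For example, for (i, j) = (0, 2) we minimise over 9 possible intermediate vertex sequences; the minimum is 8, attained along the walk 0 → 0 → 0 → 2.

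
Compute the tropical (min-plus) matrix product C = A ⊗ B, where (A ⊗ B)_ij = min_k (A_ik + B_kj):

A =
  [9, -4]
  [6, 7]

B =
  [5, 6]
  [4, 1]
A ⊗ B =
  [0, -3]
  [11, 8]

Apply the min-plus product entry-by-entry:
  C[0][0] = min over k of (A[0][0] + B[0][0] = 9 + 5 = 14, A[0][1] + B[1][0] = -4 + 4 = 0) = 0 (attained at k = 1)
  C[0][1] = min over k of (A[0][0] + B[0][1] = 9 + 6 = 15, A[0][1] + B[1][1] = -4 + 1 = -3) = -3 (attained at k = 1)
  C[1][0] = min over k of (A[1][0] + B[0][0] = 6 + 5 = 11, A[1][1] + B[1][0] = 7 + 4 = 11) = 11 (attained at k = 0)
  C[1][1] = min over k of (A[1][0] + B[0][1] = 6 + 6 = 12, A[1][1] + B[1][1] = 7 + 1 = 8) = 8 (attained at k = 1)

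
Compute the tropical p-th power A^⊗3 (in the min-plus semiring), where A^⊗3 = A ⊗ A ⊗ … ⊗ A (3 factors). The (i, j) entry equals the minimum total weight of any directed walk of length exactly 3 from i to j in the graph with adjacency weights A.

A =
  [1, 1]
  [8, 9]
A^⊗3 =
  [3, 3]
  [10, 10]

Each entry (A^⊗3)_ij equals the minimum over all length-3 walks i = v_0 → v_1 → … → v_3 = j of Σ_t A[v_t][v_{t+1}]. For example, for (i, j) = (0, 1) we minimise over 4 possible intermediate vertex sequences; the minimum is 3, attained along the walk 0 → 0 → 0 → 1.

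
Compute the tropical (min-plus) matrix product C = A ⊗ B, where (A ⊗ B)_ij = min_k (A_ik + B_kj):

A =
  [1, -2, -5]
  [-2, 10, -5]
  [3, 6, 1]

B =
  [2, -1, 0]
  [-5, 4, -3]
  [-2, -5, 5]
A ⊗ B =
  [-7, -10, -5]
  [-7, -10, -2]
  [-1, -4, 3]

Apply the min-plus product entry-by-entry:
  C[0][0] = min over k of (A[0][0] + B[0][0] = 1 + 2 = 3, A[0][1] + B[1][0] = -2 + -5 = -7, A[0][2] + B[2][0] = -5 + -2 = -7) = -7 (attained at k = 1)
  C[0][1] = min over k of (A[0][0] + B[0][1] = 1 + -1 = 0, A[0][1] + B[1][1] = -2 + 4 = 2, A[0][2] + B[2][1] = -5 + -5 = -10) = -10 (attained at k = 2)
  C[0][2] = min over k of (A[0][0] + B[0][2] = 1 + 0 = 1, A[0][1] + B[1][2] = -2 + -3 = -5, A[0][2] + B[2][2] = -5 + 5 = 0) = -5 (attained at k = 1)
  C[1][0] = min over k of (A[1][0] + B[0][0] = -2 + 2 = 0, A[1][1] + B[1][0] = 10 + -5 = 5, A[1][2] + B[2][0] = -5 + -2 = -7) = -7 (attained at k = 2)
  C[1][1] = min over k of (A[1][0] + B[0][1] = -2 + -1 = -3, A[1][1] + B[1][1] = 10 + 4 = 14, A[1][2] + B[2][1] = -5 + -5 = -10) = -10 (attained at k = 2)
  C[1][2] = min over k of (A[1][0] + B[0][2] = -2 + 0 = -2, A[1][1] + B[1][2] = 10 + -3 = 7, A[1][2] + B[2][2] = -5 + 5 = 0) = -2 (attained at k = 0)
  C[2][0] = min over k of (A[2][0] + B[0][0] = 3 + 2 = 5, A[2][1] + B[1][0] = 6 + -5 = 1, A[2][2] + B[2][0] = 1 + -2 = -1) = -1 (attained at k = 2)
  C[2][1] = min over k of (A[2][0] + B[0][1] = 3 + -1 = 2, A[2][1] + B[1][1] = 6 + 4 = 10, A[2][2] + B[2][1] = 1 + -5 = -4) = -4 (attained at k = 2)
  C[2][2] = min over k of (A[2][0] + B[0][2] = 3 + 0 = 3, A[2][1] + B[1][2] = 6 + -3 = 3, A[2][2] + B[2][2] = 1 + 5 = 6) = 3 (attained at k = 0)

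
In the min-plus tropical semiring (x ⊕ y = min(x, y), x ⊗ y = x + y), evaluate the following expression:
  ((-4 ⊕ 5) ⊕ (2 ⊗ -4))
((-4 ⊕ 5) ⊕ (2 ⊗ -4)) = -4

Expand innermost to outermost. Recall ⊕ takes the minimum of its arguments and ⊗ takes their sum. Working out the expression ((-4 ⊕ 5) ⊕ (2 ⊗ -4)) gives -4.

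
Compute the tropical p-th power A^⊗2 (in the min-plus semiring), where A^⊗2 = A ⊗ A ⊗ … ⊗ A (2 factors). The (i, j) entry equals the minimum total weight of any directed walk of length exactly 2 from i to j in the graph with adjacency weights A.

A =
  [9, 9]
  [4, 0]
A^⊗2 =
  [13, 9]
  [4, 0]

Each entry (A^⊗2)_ij equals the minimum over all length-2 walks i = v_0 → v_1 → … → v_2 = j of Σ_t A[v_t][v_{t+1}]. For example, for (i, j) = (0, 1) we minimise over 2 possible intermediate vertex sequences; the minimum is 9, attained along the walk 0 → 1 → 1.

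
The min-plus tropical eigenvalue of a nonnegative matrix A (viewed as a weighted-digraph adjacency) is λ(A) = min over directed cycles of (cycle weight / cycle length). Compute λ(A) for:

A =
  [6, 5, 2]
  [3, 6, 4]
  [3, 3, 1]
λ(A) = 1

Enumerate directed cycles and compute their means (weight / length). Sample:
  cycle 0 → 0: weight = 6, length = 1, mean = 6/1 ≈ 6.000
  cycle 1 → 1: weight = 6, length = 1, mean = 6/1 ≈ 6.000
  cycle 2 → 2: weight = 1, length = 1, mean = 1/1 ≈ 1.000
  cycle 0 → 1 → 0: weight = 8, length = 2, mean = 8/2 ≈ 4.000
  cycle 0 → 2 → 0: weight = 5, length = 2, mean = 5/2 ≈ 2.500
  cycle 1 → 0 → 1: weight = 8, length = 2, mean = 8/2 ≈ 4.000
Minimum mean = 1.000, attained e.g. along the cycle 2 → 2 with weight 1 and length 1. So λ(A) = 1/1 = 1.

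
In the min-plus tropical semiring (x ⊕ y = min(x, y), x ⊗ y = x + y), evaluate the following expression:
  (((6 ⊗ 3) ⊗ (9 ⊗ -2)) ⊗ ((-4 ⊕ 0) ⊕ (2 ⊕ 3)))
(((6 ⊗ 3) ⊗ (9 ⊗ -2)) ⊗ ((-4 ⊕ 0) ⊕ (2 ⊕ 3))) = 12

Expand innermost to outermost. Recall ⊕ takes the minimum of its arguments and ⊗ takes their sum. Working out the expression (((6 ⊗ 3) ⊗ (9 ⊗ -2)) ⊗ ((-4 ⊕ 0) ⊕ (2 ⊕ 3))) gives 12.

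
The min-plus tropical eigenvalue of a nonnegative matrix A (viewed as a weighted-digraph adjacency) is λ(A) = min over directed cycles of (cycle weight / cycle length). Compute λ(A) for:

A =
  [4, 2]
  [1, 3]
λ(A) = 3/2

Enumerate directed cycles and compute their means (weight / length). Sample:
  cycle 0 → 0: weight = 4, length = 1, mean = 4/1 ≈ 4.000
  cycle 1 → 1: weight = 3, length = 1, mean = 3/1 ≈ 3.000
  cycle 0 → 1 → 0: weight = 3, length = 2, mean = 3/2 ≈ 1.500
  cycle 1 → 0 → 1: weight = 3, length = 2, mean = 3/2 ≈ 1.500
Minimum mean = 1.500, attained e.g. along the cycle 0 → 1 → 0 with weight 3 and length 2. So λ(A) = 3/2 = 3/2.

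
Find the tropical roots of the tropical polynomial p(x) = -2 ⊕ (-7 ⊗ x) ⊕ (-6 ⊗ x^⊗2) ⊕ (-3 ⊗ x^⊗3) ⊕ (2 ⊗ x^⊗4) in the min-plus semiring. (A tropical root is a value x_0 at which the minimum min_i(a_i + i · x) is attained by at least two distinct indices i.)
Roots: {-5, -3, -1, 5}

Each tropical root is a break point of the lower envelope of the lines y = a_i + i · x (there are 5 lines, with slopes 0, 1, ..., 4). Only the lines that attain the minimum somewhere contribute to roots; other lines are dominated. Here the surviving (envelope) indices are i = 4, i = 3, i = 2, i = 1, i = 0.
Intersections between consecutive envelope lines give the roots: for adjacent envelope indices i < j the intersection is x = (a_i − a_j) / (j − i). Reading off the sorted break points: {-5, -3, -1, 5}.
Verification: at each break x_0, at least two indices attain the minimum of min_i(a_i + i · x_0).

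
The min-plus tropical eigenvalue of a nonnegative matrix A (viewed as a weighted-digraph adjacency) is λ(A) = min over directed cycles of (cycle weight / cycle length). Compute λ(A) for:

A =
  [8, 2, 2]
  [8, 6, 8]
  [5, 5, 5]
λ(A) = 7/2

Enumerate directed cycles and compute their means (weight / length). Sample:
  cycle 0 → 0: weight = 8, length = 1, mean = 8/1 ≈ 8.000
  cycle 1 → 1: weight = 6, length = 1, mean = 6/1 ≈ 6.000
  cycle 2 → 2: weight = 5, length = 1, mean = 5/1 ≈ 5.000
  cycle 0 → 1 → 0: weight = 10, length = 2, mean = 10/2 ≈ 5.000
  cycle 0 → 2 → 0: weight = 7, length = 2, mean = 7/2 ≈ 3.500
  cycle 1 → 0 → 1: weight = 10, length = 2, mean = 10/2 ≈ 5.000
Minimum mean = 3.500, attained e.g. along the cycle 0 → 2 → 0 with weight 7 and length 2. So λ(A) = 7/2 = 7/2.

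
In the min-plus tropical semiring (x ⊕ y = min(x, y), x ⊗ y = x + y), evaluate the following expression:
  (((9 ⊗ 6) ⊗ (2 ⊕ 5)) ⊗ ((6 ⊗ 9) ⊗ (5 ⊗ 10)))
(((9 ⊗ 6) ⊗ (2 ⊕ 5)) ⊗ ((6 ⊗ 9) ⊗ (5 ⊗ 10))) = 47

Expand innermost to outermost. Recall ⊕ takes the minimum of its arguments and ⊗ takes their sum. Working out the expression (((9 ⊗ 6) ⊗ (2 ⊕ 5)) ⊗ ((6 ⊗ 9) ⊗ (5 ⊗ 10))) gives 47.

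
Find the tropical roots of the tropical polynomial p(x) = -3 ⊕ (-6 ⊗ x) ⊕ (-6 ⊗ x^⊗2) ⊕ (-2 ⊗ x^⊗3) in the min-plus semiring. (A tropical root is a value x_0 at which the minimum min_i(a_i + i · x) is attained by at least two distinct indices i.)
Roots: {-4, 0, 3}

Each tropical root is a break point of the lower envelope of the lines y = a_i + i · x (there are 4 lines, with slopes 0, 1, ..., 3). Only the lines that attain the minimum somewhere contribute to roots; other lines are dominated. Here the surviving (envelope) indices are i = 3, i = 2, i = 1, i = 0.
Intersections between consecutive envelope lines give the roots: for adjacent envelope indices i < j the intersection is x = (a_i − a_j) / (j − i). Reading off the sorted break points: {-4, 0, 3}.
Verification: at each break x_0, at least two indices attain the minimum of min_i(a_i + i · x_0).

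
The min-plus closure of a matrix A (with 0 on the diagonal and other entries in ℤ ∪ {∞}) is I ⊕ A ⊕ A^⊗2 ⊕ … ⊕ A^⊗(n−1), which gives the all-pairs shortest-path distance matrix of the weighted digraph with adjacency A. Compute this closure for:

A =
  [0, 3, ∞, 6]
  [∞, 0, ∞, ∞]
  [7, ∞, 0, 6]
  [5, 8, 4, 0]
Closure =
  [0, 3, 10, 6]
  [∞, 0, ∞, ∞]
  [7, 10, 0, 6]
  [5, 8, 4, 0]

This is the Floyd-Warshall all-pairs shortest-path computation. For each intermediate vertex k = 0, 1, …, 3, update dist[i][j] ← min(dist[i][j], dist[i][k] + dist[k][j]). The final matrix gives, for each (i, j), the minimum total weight of any directed path from i to j (possibly empty when i = j).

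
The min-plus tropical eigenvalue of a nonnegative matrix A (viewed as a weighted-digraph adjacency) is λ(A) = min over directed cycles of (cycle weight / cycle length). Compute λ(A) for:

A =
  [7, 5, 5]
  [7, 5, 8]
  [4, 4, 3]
λ(A) = 3

Enumerate directed cycles and compute their means (weight / length). Sample:
  cycle 0 → 0: weight = 7, length = 1, mean = 7/1 ≈ 7.000
  cycle 1 → 1: weight = 5, length = 1, mean = 5/1 ≈ 5.000
  cycle 2 → 2: weight = 3, length = 1, mean = 3/1 ≈ 3.000
  cycle 0 → 1 → 0: weight = 12, length = 2, mean = 12/2 ≈ 6.000
  cycle 0 → 2 → 0: weight = 9, length = 2, mean = 9/2 ≈ 4.500
  cycle 1 → 0 → 1: weight = 12, length = 2, mean = 12/2 ≈ 6.000
Minimum mean = 3.000, attained e.g. along the cycle 2 → 2 with weight 3 and length 1. So λ(A) = 3/1 = 3.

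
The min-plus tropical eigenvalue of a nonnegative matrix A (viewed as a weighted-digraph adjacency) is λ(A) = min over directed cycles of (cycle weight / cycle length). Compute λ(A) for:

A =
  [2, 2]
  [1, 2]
λ(A) = 3/2

Enumerate directed cycles and compute their means (weight / length). Sample:
  cycle 0 → 0: weight = 2, length = 1, mean = 2/1 ≈ 2.000
  cycle 1 → 1: weight = 2, length = 1, mean = 2/1 ≈ 2.000
  cycle 0 → 1 → 0: weight = 3, length = 2, mean = 3/2 ≈ 1.500
  cycle 1 → 0 → 1: weight = 3, length = 2, mean = 3/2 ≈ 1.500
Minimum mean = 1.500, attained e.g. along the cycle 0 → 1 → 0 with weight 3 and length 2. So λ(A) = 3/2 = 3/2.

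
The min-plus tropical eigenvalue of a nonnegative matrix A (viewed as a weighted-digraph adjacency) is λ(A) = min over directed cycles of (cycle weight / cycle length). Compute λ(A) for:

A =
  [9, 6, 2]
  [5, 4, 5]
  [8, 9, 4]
λ(A) = 4

Enumerate directed cycles and compute their means (weight / length). Sample:
  cycle 0 → 0: weight = 9, length = 1, mean = 9/1 ≈ 9.000
  cycle 1 → 1: weight = 4, length = 1, mean = 4/1 ≈ 4.000
  cycle 2 → 2: weight = 4, length = 1, mean = 4/1 ≈ 4.000
  cycle 0 → 1 → 0: weight = 11, length = 2, mean = 11/2 ≈ 5.500
  cycle 0 → 2 → 0: weight = 10, length = 2, mean = 10/2 ≈ 5.000
  cycle 1 → 0 → 1: weight = 11, length = 2, mean = 11/2 ≈ 5.500
Minimum mean = 4.000, attained e.g. along the cycle 1 → 1 with weight 4 and length 1. So λ(A) = 4/1 = 4.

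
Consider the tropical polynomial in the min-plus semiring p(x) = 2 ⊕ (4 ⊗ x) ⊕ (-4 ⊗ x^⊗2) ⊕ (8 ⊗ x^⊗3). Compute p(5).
p(5) = 2

A tropical monomial a ⊗ x^⊗i evaluates to a + i · x. Evaluating each term at x = 5:
  Term 0 contributes 2 + 0 · 5 = 2
  Term 1 contributes 4 + 1 · 5 = 9
  Term 2 contributes -4 + 2 · 5 = 6
  Term 3 contributes 8 + 3 · 5 = 23
p(5) = ⊕ of these = min[2, 9, 6, 23] = 2.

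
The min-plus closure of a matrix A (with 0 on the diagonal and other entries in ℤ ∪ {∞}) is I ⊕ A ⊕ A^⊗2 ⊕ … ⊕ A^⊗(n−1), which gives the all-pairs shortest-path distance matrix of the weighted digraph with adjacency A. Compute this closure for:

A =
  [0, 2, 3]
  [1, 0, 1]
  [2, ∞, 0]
Closure =
  [0, 2, 3]
  [1, 0, 1]
  [2, 4, 0]

This is the Floyd-Warshall all-pairs shortest-path computation. For each intermediate vertex k = 0, 1, …, 2, update dist[i][j] ← min(dist[i][j], dist[i][k] + dist[k][j]). The final matrix gives, for each (i, j), the minimum total weight of any directed path from i to j (possibly empty when i = j).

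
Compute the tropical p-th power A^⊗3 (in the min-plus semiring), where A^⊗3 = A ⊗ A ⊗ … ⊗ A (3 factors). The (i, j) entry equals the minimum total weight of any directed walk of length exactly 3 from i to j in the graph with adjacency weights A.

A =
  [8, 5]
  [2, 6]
A^⊗3 =
  [13, 12]
  [9, 13]

Each entry (A^⊗3)_ij equals the minimum over all length-3 walks i = v_0 → v_1 → … → v_3 = j of Σ_t A[v_t][v_{t+1}]. For example, for (i, j) = (0, 1) we minimise over 4 possible intermediate vertex sequences; the minimum is 12, attained along the walk 0 → 1 → 0 → 1.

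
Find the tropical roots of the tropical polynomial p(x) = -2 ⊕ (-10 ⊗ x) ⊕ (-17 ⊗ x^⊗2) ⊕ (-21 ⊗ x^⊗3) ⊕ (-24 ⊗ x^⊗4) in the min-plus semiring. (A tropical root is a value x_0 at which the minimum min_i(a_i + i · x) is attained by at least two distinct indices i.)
Roots: {3, 4, 7, 8}

Each tropical root is a break point of the lower envelope of the lines y = a_i + i · x (there are 5 lines, with slopes 0, 1, ..., 4). Only the lines that attain the minimum somewhere contribute to roots; other lines are dominated. Here the surviving (envelope) indices are i = 4, i = 3, i = 2, i = 1, i = 0.
Intersections between consecutive envelope lines give the roots: for adjacent envelope indices i < j the intersection is x = (a_i − a_j) / (j − i). Reading off the sorted break points: {3, 4, 7, 8}.
Verification: at each break x_0, at least two indices attain the minimum of min_i(a_i + i · x_0).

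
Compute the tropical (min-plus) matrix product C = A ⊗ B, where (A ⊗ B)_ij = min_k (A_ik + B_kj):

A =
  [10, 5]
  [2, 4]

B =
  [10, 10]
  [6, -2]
A ⊗ B =
  [11, 3]
  [10, 2]

Apply the min-plus product entry-by-entry:
  C[0][0] = min over k of (A[0][0] + B[0][0] = 10 + 10 = 20, A[0][1] + B[1][0] = 5 + 6 = 11) = 11 (attained at k = 1)
  C[0][1] = min over k of (A[0][0] + B[0][1] = 10 + 10 = 20, A[0][1] + B[1][1] = 5 + -2 = 3) = 3 (attained at k = 1)
  C[1][0] = min over k of (A[1][0] + B[0][0] = 2 + 10 = 12, A[1][1] + B[1][0] = 4 + 6 = 10) = 10 (attained at k = 1)
  C[1][1] = min over k of (A[1][0] + B[0][1] = 2 + 10 = 12, A[1][1] + B[1][1] = 4 + -2 = 2) = 2 (attained at k = 1)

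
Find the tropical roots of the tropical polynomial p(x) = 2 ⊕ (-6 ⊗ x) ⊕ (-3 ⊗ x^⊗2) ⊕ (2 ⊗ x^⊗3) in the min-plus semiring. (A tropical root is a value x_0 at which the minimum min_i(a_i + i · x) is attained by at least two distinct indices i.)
Roots: {-5, -3, 8}

Each tropical root is a break point of the lower envelope of the lines y = a_i + i · x (there are 4 lines, with slopes 0, 1, ..., 3). Only the lines that attain the minimum somewhere contribute to roots; other lines are dominated. Here the surviving (envelope) indices are i = 3, i = 2, i = 1, i = 0.
Intersections between consecutive envelope lines give the roots: for adjacent envelope indices i < j the intersection is x = (a_i − a_j) / (j − i). Reading off the sorted break points: {-5, -3, 8}.
Verification: at each break x_0, at least two indices attain the minimum of min_i(a_i + i · x_0).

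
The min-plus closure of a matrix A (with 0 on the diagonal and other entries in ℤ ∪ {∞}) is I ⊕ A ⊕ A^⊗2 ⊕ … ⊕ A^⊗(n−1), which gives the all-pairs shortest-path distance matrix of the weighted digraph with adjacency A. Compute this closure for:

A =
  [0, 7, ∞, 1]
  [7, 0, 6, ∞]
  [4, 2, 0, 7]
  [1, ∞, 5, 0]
Closure =
  [0, 7, 6, 1]
  [7, 0, 6, 8]
  [4, 2, 0, 5]
  [1, 7, 5, 0]

This is the Floyd-Warshall all-pairs shortest-path computation. For each intermediate vertex k = 0, 1, …, 3, update dist[i][j] ← min(dist[i][j], dist[i][k] + dist[k][j]). The final matrix gives, for each (i, j), the minimum total weight of any directed path from i to j (possibly empty when i = j).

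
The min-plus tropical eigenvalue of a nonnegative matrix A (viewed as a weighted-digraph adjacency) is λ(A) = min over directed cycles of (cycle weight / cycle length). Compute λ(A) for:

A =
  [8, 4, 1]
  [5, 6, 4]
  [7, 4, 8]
λ(A) = 10/3

Enumerate directed cycles and compute their means (weight / length). Sample:
  cycle 0 → 0: weight = 8, length = 1, mean = 8/1 ≈ 8.000
  cycle 1 → 1: weight = 6, length = 1, mean = 6/1 ≈ 6.000
  cycle 2 → 2: weight = 8, length = 1, mean = 8/1 ≈ 8.000
  cycle 0 → 1 → 0: weight = 9, length = 2, mean = 9/2 ≈ 4.500
  cycle 0 → 2 → 0: weight = 8, length = 2, mean = 8/2 ≈ 4.000
  cycle 1 → 0 → 1: weight = 9, length = 2, mean = 9/2 ≈ 4.500
Minimum mean = 3.333, attained e.g. along the cycle 0 → 2 → 1 → 0 with weight 10 and length 3. So λ(A) = 10/3 = 10/3.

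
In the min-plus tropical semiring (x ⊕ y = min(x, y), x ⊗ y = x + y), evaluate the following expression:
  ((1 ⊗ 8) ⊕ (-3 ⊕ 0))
((1 ⊗ 8) ⊕ (-3 ⊕ 0)) = -3

Expand innermost to outermost. Recall ⊕ takes the minimum of its arguments and ⊗ takes their sum. Working out the expression ((1 ⊗ 8) ⊕ (-3 ⊕ 0)) gives -3.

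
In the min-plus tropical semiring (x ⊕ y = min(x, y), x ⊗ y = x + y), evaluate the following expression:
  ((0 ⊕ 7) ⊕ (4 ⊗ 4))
((0 ⊕ 7) ⊕ (4 ⊗ 4)) = 0

Expand innermost to outermost. Recall ⊕ takes the minimum of its arguments and ⊗ takes their sum. Working out the expression ((0 ⊕ 7) ⊕ (4 ⊗ 4)) gives 0.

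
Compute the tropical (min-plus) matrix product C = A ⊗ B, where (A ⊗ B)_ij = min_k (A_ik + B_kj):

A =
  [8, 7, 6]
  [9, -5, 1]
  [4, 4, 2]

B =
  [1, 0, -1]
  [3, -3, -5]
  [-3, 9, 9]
A ⊗ B =
  [3, 4, 2]
  [-2, -8, -10]
  [-1, 1, -1]

Apply the min-plus product entry-by-entry:
  C[0][0] = min over k of (A[0][0] + B[0][0] = 8 + 1 = 9, A[0][1] + B[1][0] = 7 + 3 = 10, A[0][2] + B[2][0] = 6 + -3 = 3) = 3 (attained at k = 2)
  C[0][1] = min over k of (A[0][0] + B[0][1] = 8 + 0 = 8, A[0][1] + B[1][1] = 7 + -3 = 4, A[0][2] + B[2][1] = 6 + 9 = 15) = 4 (attained at k = 1)
  C[0][2] = min over k of (A[0][0] + B[0][2] = 8 + -1 = 7, A[0][1] + B[1][2] = 7 + -5 = 2, A[0][2] + B[2][2] = 6 + 9 = 15) = 2 (attained at k = 1)
  C[1][0] = min over k of (A[1][0] + B[0][0] = 9 + 1 = 10, A[1][1] + B[1][0] = -5 + 3 = -2, A[1][2] + B[2][0] = 1 + -3 = -2) = -2 (attained at k = 1)
  C[1][1] = min over k of (A[1][0] + B[0][1] = 9 + 0 = 9, A[1][1] + B[1][1] = -5 + -3 = -8, A[1][2] + B[2][1] = 1 + 9 = 10) = -8 (attained at k = 1)
  C[1][2] = min over k of (A[1][0] + B[0][2] = 9 + -1 = 8, A[1][1] + B[1][2] = -5 + -5 = -10, A[1][2] + B[2][2] = 1 + 9 = 10) = -10 (attained at k = 1)
  C[2][0] = min over k of (A[2][0] + B[0][0] = 4 + 1 = 5, A[2][1] + B[1][0] = 4 + 3 = 7, A[2][2] + B[2][0] = 2 + -3 = -1) = -1 (attained at k = 2)
  C[2][1] = min over k of (A[2][0] + B[0][1] = 4 + 0 = 4, A[2][1] + B[1][1] = 4 + -3 = 1, A[2][2] + B[2][1] = 2 + 9 = 11) = 1 (attained at k = 1)
  C[2][2] = min over k of (A[2][0] + B[0][2] = 4 + -1 = 3, A[2][1] + B[1][2] = 4 + -5 = -1, A[2][2] + B[2][2] = 2 + 9 = 11) = -1 (attained at k = 1)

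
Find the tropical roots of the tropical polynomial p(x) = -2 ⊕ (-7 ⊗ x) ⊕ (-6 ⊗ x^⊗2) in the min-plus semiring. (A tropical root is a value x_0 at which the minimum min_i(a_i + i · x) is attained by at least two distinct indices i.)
Roots: {-1, 5}

Each tropical root is a break point of the lower envelope of the lines y = a_i + i · x (there are 3 lines, with slopes 0, 1, ..., 2). Only the lines that attain the minimum somewhere contribute to roots; other lines are dominated. Here the surviving (envelope) indices are i = 2, i = 1, i = 0.
Intersections between consecutive envelope lines give the roots: for adjacent envelope indices i < j the intersection is x = (a_i − a_j) / (j − i). Reading off the sorted break points: {-1, 5}.
Verification: at each break x_0, at least two indices attain the minimum of min_i(a_i + i · x_0).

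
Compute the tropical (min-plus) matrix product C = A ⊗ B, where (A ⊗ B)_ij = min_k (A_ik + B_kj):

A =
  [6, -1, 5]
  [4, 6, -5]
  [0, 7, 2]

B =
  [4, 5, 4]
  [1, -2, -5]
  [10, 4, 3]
A ⊗ B =
  [0, -3, -6]
  [5, -1, -2]
  [4, 5, 2]

Apply the min-plus product entry-by-entry:
  C[0][0] = min over k of (A[0][0] + B[0][0] = 6 + 4 = 10, A[0][1] + B[1][0] = -1 + 1 = 0, A[0][2] + B[2][0] = 5 + 10 = 15) = 0 (attained at k = 1)
  C[0][1] = min over k of (A[0][0] + B[0][1] = 6 + 5 = 11, A[0][1] + B[1][1] = -1 + -2 = -3, A[0][2] + B[2][1] = 5 + 4 = 9) = -3 (attained at k = 1)
  C[0][2] = min over k of (A[0][0] + B[0][2] = 6 + 4 = 10, A[0][1] + B[1][2] = -1 + -5 = -6, A[0][2] + B[2][2] = 5 + 3 = 8) = -6 (attained at k = 1)
  C[1][0] = min over k of (A[1][0] + B[0][0] = 4 + 4 = 8, A[1][1] + B[1][0] = 6 + 1 = 7, A[1][2] + B[2][0] = -5 + 10 = 5) = 5 (attained at k = 2)
  C[1][1] = min over k of (A[1][0] + B[0][1] = 4 + 5 = 9, A[1][1] + B[1][1] = 6 + -2 = 4, A[1][2] + B[2][1] = -5 + 4 = -1) = -1 (attained at k = 2)
  C[1][2] = min over k of (A[1][0] + B[0][2] = 4 + 4 = 8, A[1][1] + B[1][2] = 6 + -5 = 1, A[1][2] + B[2][2] = -5 + 3 = -2) = -2 (attained at k = 2)
  C[2][0] = min over k of (A[2][0] + B[0][0] = 0 + 4 = 4, A[2][1] + B[1][0] = 7 + 1 = 8, A[2][2] + B[2][0] = 2 + 10 = 12) = 4 (attained at k = 0)
  C[2][1] = min over k of (A[2][0] + B[0][1] = 0 + 5 = 5, A[2][1] + B[1][1] = 7 + -2 = 5, A[2][2] + B[2][1] = 2 + 4 = 6) = 5 (attained at k = 0)
  C[2][2] = min over k of (A[2][0] + B[0][2] = 0 + 4 = 4, A[2][1] + B[1][2] = 7 + -5 = 2, A[2][2] + B[2][2] = 2 + 3 = 5) = 2 (attained at k = 1)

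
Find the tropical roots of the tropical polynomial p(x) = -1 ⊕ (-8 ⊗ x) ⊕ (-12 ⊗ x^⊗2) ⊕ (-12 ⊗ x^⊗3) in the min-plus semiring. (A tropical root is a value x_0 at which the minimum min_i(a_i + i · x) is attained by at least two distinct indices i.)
Roots: {0, 4, 7}

Each tropical root is a break point of the lower envelope of the lines y = a_i + i · x (there are 4 lines, with slopes 0, 1, ..., 3). Only the lines that attain the minimum somewhere contribute to roots; other lines are dominated. Here the surviving (envelope) indices are i = 3, i = 2, i = 1, i = 0.
Intersections between consecutive envelope lines give the roots: for adjacent envelope indices i < j the intersection is x = (a_i − a_j) / (j − i). Reading off the sorted break points: {0, 4, 7}.
Verification: at each break x_0, at least two indices attain the minimum of min_i(a_i + i · x_0).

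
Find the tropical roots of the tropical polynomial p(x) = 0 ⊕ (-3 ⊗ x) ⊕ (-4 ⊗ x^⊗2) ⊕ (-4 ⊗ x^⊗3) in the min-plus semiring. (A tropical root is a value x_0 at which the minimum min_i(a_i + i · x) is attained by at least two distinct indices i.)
Roots: {0, 1, 3}

Each tropical root is a break point of the lower envelope of the lines y = a_i + i · x (there are 4 lines, with slopes 0, 1, ..., 3). Only the lines that attain the minimum somewhere contribute to roots; other lines are dominated. Here the surviving (envelope) indices are i = 3, i = 2, i = 1, i = 0.
Intersections between consecutive envelope lines give the roots: for adjacent envelope indices i < j the intersection is x = (a_i − a_j) / (j − i). Reading off the sorted break points: {0, 1, 3}.
Verification: at each break x_0, at least two indices attain the minimum of min_i(a_i + i · x_0).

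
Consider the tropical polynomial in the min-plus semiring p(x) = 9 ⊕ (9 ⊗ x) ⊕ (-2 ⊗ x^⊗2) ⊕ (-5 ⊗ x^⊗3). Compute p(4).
p(4) = 6

A tropical monomial a ⊗ x^⊗i evaluates to a + i · x. Evaluating each term at x = 4:
  Term 0 contributes 9 + 0 · 4 = 9
  Term 1 contributes 9 + 1 · 4 = 13
  Term 2 contributes -2 + 2 · 4 = 6
  Term 3 contributes -5 + 3 · 4 = 7
p(4) = ⊕ of these = min[9, 13, 6, 7] = 6.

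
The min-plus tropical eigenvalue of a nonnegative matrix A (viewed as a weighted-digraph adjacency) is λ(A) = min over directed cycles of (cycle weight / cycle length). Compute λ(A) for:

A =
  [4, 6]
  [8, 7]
λ(A) = 4

Enumerate directed cycles and compute their means (weight / length). Sample:
  cycle 0 → 0: weight = 4, length = 1, mean = 4/1 ≈ 4.000
  cycle 1 → 1: weight = 7, length = 1, mean = 7/1 ≈ 7.000
  cycle 0 → 1 → 0: weight = 14, length = 2, mean = 14/2 ≈ 7.000
  cycle 1 → 0 → 1: weight = 14, length = 2, mean = 14/2 ≈ 7.000
Minimum mean = 4.000, attained e.g. along the cycle 0 → 0 with weight 4 and length 1. So λ(A) = 4/1 = 4.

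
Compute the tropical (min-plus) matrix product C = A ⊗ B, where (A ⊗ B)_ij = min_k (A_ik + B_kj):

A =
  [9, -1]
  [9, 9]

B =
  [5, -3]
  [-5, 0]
A ⊗ B =
  [-6, -1]
  [4, 6]

Apply the min-plus product entry-by-entry:
  C[0][0] = min over k of (A[0][0] + B[0][0] = 9 + 5 = 14, A[0][1] + B[1][0] = -1 + -5 = -6) = -6 (attained at k = 1)
  C[0][1] = min over k of (A[0][0] + B[0][1] = 9 + -3 = 6, A[0][1] + B[1][1] = -1 + 0 = -1) = -1 (attained at k = 1)
  C[1][0] = min over k of (A[1][0] + B[0][0] = 9 + 5 = 14, A[1][1] + B[1][0] = 9 + -5 = 4) = 4 (attained at k = 1)
  C[1][1] = min over k of (A[1][0] + B[0][1] = 9 + -3 = 6, A[1][1] + B[1][1] = 9 + 0 = 9) = 6 (attained at k = 0)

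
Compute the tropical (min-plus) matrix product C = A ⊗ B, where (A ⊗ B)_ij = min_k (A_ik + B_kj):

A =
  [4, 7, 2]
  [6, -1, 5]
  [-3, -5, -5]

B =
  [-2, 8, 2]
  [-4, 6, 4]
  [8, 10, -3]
A ⊗ B =
  [2, 12, -1]
  [-5, 5, 2]
  [-9, 1, -8]

Apply the min-plus product entry-by-entry:
  C[0][0] = min over k of (A[0][0] + B[0][0] = 4 + -2 = 2, A[0][1] + B[1][0] = 7 + -4 = 3, A[0][2] + B[2][0] = 2 + 8 = 10) = 2 (attained at k = 0)
  C[0][1] = min over k of (A[0][0] + B[0][1] = 4 + 8 = 12, A[0][1] + B[1][1] = 7 + 6 = 13, A[0][2] + B[2][1] = 2 + 10 = 12) = 12 (attained at k = 0)
  C[0][2] = min over k of (A[0][0] + B[0][2] = 4 + 2 = 6, A[0][1] + B[1][2] = 7 + 4 = 11, A[0][2] + B[2][2] = 2 + -3 = -1) = -1 (attained at k = 2)
  C[1][0] = min over k of (A[1][0] + B[0][0] = 6 + -2 = 4, A[1][1] + B[1][0] = -1 + -4 = -5, A[1][2] + B[2][0] = 5 + 8 = 13) = -5 (attained at k = 1)
  C[1][1] = min over k of (A[1][0] + B[0][1] = 6 + 8 = 14, A[1][1] + B[1][1] = -1 + 6 = 5, A[1][2] + B[2][1] = 5 + 10 = 15) = 5 (attained at k = 1)
  C[1][2] = min over k of (A[1][0] + B[0][2] = 6 + 2 = 8, A[1][1] + B[1][2] = -1 + 4 = 3, A[1][2] + B[2][2] = 5 + -3 = 2) = 2 (attained at k = 2)
  C[2][0] = min over k of (A[2][0] + B[0][0] = -3 + -2 = -5, A[2][1] + B[1][0] = -5 + -4 = -9, A[2][2] + B[2][0] = -5 + 8 = 3) = -9 (attained at k = 1)
  C[2][1] = min over k of (A[2][0] + B[0][1] = -3 + 8 = 5, A[2][1] + B[1][1] = -5 + 6 = 1, A[2][2] + B[2][1] = -5 + 10 = 5) = 1 (attained at k = 1)
  C[2][2] = min over k of (A[2][0] + B[0][2] = -3 + 2 = -1, A[2][1] + B[1][2] = -5 + 4 = -1, A[2][2] + B[2][2] = -5 + -3 = -8) = -8 (attained at k = 2)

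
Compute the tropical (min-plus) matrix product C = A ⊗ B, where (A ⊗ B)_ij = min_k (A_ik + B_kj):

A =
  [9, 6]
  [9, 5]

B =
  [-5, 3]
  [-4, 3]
A ⊗ B =
  [2, 9]
  [1, 8]

Apply the min-plus product entry-by-entry:
  C[0][0] = min over k of (A[0][0] + B[0][0] = 9 + -5 = 4, A[0][1] + B[1][0] = 6 + -4 = 2) = 2 (attained at k = 1)
  C[0][1] = min over k of (A[0][0] + B[0][1] = 9 + 3 = 12, A[0][1] + B[1][1] = 6 + 3 = 9) = 9 (attained at k = 1)
  C[1][0] = min over k of (A[1][0] + B[0][0] = 9 + -5 = 4, A[1][1] + B[1][0] = 5 + -4 = 1) = 1 (attained at k = 1)
  C[1][1] = min over k of (A[1][0] + B[0][1] = 9 + 3 = 12, A[1][1] + B[1][1] = 5 + 3 = 8) = 8 (attained at k = 1)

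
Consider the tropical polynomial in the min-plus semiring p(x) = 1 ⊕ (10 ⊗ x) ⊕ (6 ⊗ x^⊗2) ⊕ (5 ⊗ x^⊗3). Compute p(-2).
p(-2) = -1

A tropical monomial a ⊗ x^⊗i evaluates to a + i · x. Evaluating each term at x = -2:
  Term 0 contributes 1 + 0 · -2 = 1
  Term 1 contributes 10 + 1 · -2 = 8
  Term 2 contributes 6 + 2 · -2 = 2
  Term 3 contributes 5 + 3 · -2 = -1
p(-2) = ⊕ of these = min[1, 8, 2, -1] = -1.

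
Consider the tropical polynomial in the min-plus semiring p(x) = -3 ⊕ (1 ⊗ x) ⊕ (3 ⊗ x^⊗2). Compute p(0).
p(0) = -3

A tropical monomial a ⊗ x^⊗i evaluates to a + i · x. Evaluating each term at x = 0:
  Term 0 contributes -3 + 0 · 0 = -3
  Term 1 contributes 1 + 1 · 0 = 1
  Term 2 contributes 3 + 2 · 0 = 3
p(0) = ⊕ of these = min[-3, 1, 3] = -3.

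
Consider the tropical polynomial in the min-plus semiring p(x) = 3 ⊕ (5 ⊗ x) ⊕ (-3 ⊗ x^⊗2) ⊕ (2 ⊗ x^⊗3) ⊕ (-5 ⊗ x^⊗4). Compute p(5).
p(5) = 3

A tropical monomial a ⊗ x^⊗i evaluates to a + i · x. Evaluating each term at x = 5:
  Term 0 contributes 3 + 0 · 5 = 3
  Term 1 contributes 5 + 1 · 5 = 10
  Term 2 contributes -3 + 2 · 5 = 7
  Term 3 contributes 2 + 3 · 5 = 17
  Term 4 contributes -5 + 4 · 5 = 15
p(5) = ⊕ of these = min[3, 10, 7, 17, 15] = 3.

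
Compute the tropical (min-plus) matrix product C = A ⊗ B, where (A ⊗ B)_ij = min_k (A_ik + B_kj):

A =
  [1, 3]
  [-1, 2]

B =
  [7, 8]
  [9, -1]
A ⊗ B =
  [8, 2]
  [6, 1]

Apply the min-plus product entry-by-entry:
  C[0][0] = min over k of (A[0][0] + B[0][0] = 1 + 7 = 8, A[0][1] + B[1][0] = 3 + 9 = 12) = 8 (attained at k = 0)
  C[0][1] = min over k of (A[0][0] + B[0][1] = 1 + 8 = 9, A[0][1] + B[1][1] = 3 + -1 = 2) = 2 (attained at k = 1)
  C[1][0] = min over k of (A[1][0] + B[0][0] = -1 + 7 = 6, A[1][1] + B[1][0] = 2 + 9 = 11) = 6 (attained at k = 0)
  C[1][1] = min over k of (A[1][0] + B[0][1] = -1 + 8 = 7, A[1][1] + B[1][1] = 2 + -1 = 1) = 1 (attained at k = 1)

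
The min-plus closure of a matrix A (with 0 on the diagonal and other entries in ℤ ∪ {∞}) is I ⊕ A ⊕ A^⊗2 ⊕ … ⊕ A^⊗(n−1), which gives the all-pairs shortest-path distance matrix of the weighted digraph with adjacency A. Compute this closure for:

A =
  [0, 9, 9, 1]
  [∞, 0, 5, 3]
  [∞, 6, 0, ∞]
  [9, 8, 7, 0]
Closure =
  [0, 9, 8, 1]
  [12, 0, 5, 3]
  [18, 6, 0, 9]
  [9, 8, 7, 0]

This is the Floyd-Warshall all-pairs shortest-path computation. For each intermediate vertex k = 0, 1, …, 3, update dist[i][j] ← min(dist[i][j], dist[i][k] + dist[k][j]). The final matrix gives, for each (i, j), the minimum total weight of any directed path from i to j (possibly empty when i = j).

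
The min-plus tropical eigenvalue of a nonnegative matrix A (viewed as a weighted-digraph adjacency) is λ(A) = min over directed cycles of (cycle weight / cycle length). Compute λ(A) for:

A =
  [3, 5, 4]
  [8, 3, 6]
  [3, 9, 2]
λ(A) = 2

Enumerate directed cycles and compute their means (weight / length). Sample:
  cycle 0 → 0: weight = 3, length = 1, mean = 3/1 ≈ 3.000
  cycle 1 → 1: weight = 3, length = 1, mean = 3/1 ≈ 3.000
  cycle 2 → 2: weight = 2, length = 1, mean = 2/1 ≈ 2.000
  cycle 0 → 1 → 0: weight = 13, length = 2, mean = 13/2 ≈ 6.500
  cycle 0 → 2 → 0: weight = 7, length = 2, mean = 7/2 ≈ 3.500
  cycle 1 → 0 → 1: weight = 13, length = 2, mean = 13/2 ≈ 6.500
Minimum mean = 2.000, attained e.g. along the cycle 2 → 2 with weight 2 and length 1. So λ(A) = 2/1 = 2.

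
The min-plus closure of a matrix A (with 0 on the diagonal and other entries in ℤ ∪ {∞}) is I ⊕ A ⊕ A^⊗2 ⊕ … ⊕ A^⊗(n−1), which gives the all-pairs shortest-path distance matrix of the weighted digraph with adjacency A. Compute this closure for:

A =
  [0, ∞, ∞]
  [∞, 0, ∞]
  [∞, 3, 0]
Closure =
  [0, ∞, ∞]
  [∞, 0, ∞]
  [∞, 3, 0]

This is the Floyd-Warshall all-pairs shortest-path computation. For each intermediate vertex k = 0, 1, …, 2, update dist[i][j] ← min(dist[i][j], dist[i][k] + dist[k][j]). The final matrix gives, for each (i, j), the minimum total weight of any directed path from i to j (possibly empty when i = j).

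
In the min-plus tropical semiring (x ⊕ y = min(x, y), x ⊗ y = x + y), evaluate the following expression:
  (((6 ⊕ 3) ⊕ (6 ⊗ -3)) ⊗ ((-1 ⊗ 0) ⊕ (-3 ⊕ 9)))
(((6 ⊕ 3) ⊕ (6 ⊗ -3)) ⊗ ((-1 ⊗ 0) ⊕ (-3 ⊕ 9))) = 0

Expand innermost to outermost. Recall ⊕ takes the minimum of its arguments and ⊗ takes their sum. Working out the expression (((6 ⊕ 3) ⊕ (6 ⊗ -3)) ⊗ ((-1 ⊗ 0) ⊕ (-3 ⊕ 9))) gives 0.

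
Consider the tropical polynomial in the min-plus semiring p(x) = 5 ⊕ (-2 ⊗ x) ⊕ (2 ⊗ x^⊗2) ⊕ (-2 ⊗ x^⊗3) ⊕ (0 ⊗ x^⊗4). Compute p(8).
p(8) = 5

A tropical monomial a ⊗ x^⊗i evaluates to a + i · x. Evaluating each term at x = 8:
  Term 0 contributes 5 + 0 · 8 = 5
  Term 1 contributes -2 + 1 · 8 = 6
  Term 2 contributes 2 + 2 · 8 = 18
  Term 3 contributes -2 + 3 · 8 = 22
  Term 4 contributes 0 + 4 · 8 = 32
p(8) = ⊕ of these = min[5, 6, 18, 22, 32] = 5.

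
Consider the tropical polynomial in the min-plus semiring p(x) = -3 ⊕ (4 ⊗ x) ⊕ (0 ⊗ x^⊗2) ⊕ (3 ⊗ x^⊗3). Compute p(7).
p(7) = -3

A tropical monomial a ⊗ x^⊗i evaluates to a + i · x. Evaluating each term at x = 7:
  Term 0 contributes -3 + 0 · 7 = -3
  Term 1 contributes 4 + 1 · 7 = 11
  Term 2 contributes 0 + 2 · 7 = 14
  Term 3 contributes 3 + 3 · 7 = 24
p(7) = ⊕ of these = min[-3, 11, 14, 24] = -3.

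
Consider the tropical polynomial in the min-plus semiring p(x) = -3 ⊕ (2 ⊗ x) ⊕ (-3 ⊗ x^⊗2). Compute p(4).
p(4) = -3

A tropical monomial a ⊗ x^⊗i evaluates to a + i · x. Evaluating each term at x = 4:
  Term 0 contributes -3 + 0 · 4 = -3
  Term 1 contributes 2 + 1 · 4 = 6
  Term 2 contributes -3 + 2 · 4 = 5
p(4) = ⊕ of these = min[-3, 6, 5] = -3.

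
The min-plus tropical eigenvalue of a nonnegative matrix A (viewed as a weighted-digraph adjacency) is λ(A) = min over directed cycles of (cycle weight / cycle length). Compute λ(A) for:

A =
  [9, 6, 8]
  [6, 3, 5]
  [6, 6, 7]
λ(A) = 3

Enumerate directed cycles and compute their means (weight / length). Sample:
  cycle 0 → 0: weight = 9, length = 1, mean = 9/1 ≈ 9.000
  cycle 1 → 1: weight = 3, length = 1, mean = 3/1 ≈ 3.000
  cycle 2 → 2: weight = 7, length = 1, mean = 7/1 ≈ 7.000
  cycle 0 → 1 → 0: weight = 12, length = 2, mean = 12/2 ≈ 6.000
  cycle 0 → 2 → 0: weight = 14, length = 2, mean = 14/2 ≈ 7.000
  cycle 1 → 0 → 1: weight = 12, length = 2, mean = 12/2 ≈ 6.000
Minimum mean = 3.000, attained e.g. along the cycle 1 → 1 with weight 3 and length 1. So λ(A) = 3/1 = 3.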